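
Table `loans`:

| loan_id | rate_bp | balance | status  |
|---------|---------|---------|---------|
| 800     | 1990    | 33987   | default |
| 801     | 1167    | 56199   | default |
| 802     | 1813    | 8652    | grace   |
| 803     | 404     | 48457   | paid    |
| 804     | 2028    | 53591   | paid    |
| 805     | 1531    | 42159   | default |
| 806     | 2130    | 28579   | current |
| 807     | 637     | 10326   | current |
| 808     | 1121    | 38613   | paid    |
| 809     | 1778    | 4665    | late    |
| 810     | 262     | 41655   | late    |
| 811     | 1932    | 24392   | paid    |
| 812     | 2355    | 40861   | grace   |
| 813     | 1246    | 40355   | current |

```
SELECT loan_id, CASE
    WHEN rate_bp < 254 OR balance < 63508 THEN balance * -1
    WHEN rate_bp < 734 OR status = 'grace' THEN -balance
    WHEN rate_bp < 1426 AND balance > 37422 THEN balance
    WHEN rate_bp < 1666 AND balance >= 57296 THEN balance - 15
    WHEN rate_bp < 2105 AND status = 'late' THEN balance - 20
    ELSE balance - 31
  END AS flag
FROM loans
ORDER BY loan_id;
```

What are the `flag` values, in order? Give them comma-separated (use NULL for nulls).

loan_id=800: rate_bp < 254 OR balance < 63508 → -33987
loan_id=801: rate_bp < 254 OR balance < 63508 → -56199
loan_id=802: rate_bp < 254 OR balance < 63508 → -8652
loan_id=803: rate_bp < 254 OR balance < 63508 → -48457
loan_id=804: rate_bp < 254 OR balance < 63508 → -53591
loan_id=805: rate_bp < 254 OR balance < 63508 → -42159
loan_id=806: rate_bp < 254 OR balance < 63508 → -28579
loan_id=807: rate_bp < 254 OR balance < 63508 → -10326
loan_id=808: rate_bp < 254 OR balance < 63508 → -38613
loan_id=809: rate_bp < 254 OR balance < 63508 → -4665
loan_id=810: rate_bp < 254 OR balance < 63508 → -41655
loan_id=811: rate_bp < 254 OR balance < 63508 → -24392
loan_id=812: rate_bp < 254 OR balance < 63508 → -40861
loan_id=813: rate_bp < 254 OR balance < 63508 → -40355

-33987, -56199, -8652, -48457, -53591, -42159, -28579, -10326, -38613, -4665, -41655, -24392, -40861, -40355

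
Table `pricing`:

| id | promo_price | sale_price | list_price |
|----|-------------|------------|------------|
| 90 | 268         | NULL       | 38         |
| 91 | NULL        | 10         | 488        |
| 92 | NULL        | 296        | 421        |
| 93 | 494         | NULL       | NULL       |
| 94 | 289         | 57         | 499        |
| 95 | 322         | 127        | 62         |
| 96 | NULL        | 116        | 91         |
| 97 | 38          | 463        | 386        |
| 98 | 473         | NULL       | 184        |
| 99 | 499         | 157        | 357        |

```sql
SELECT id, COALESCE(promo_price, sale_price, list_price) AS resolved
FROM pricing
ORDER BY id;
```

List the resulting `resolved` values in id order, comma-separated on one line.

id=90: promo_price=268 → 268
id=91: promo_price=NULL, sale_price=10 → 10
id=92: promo_price=NULL, sale_price=296 → 296
id=93: promo_price=494 → 494
id=94: promo_price=289 → 289
id=95: promo_price=322 → 322
id=96: promo_price=NULL, sale_price=116 → 116
id=97: promo_price=38 → 38
id=98: promo_price=473 → 473
id=99: promo_price=499 → 499

268, 10, 296, 494, 289, 322, 116, 38, 473, 499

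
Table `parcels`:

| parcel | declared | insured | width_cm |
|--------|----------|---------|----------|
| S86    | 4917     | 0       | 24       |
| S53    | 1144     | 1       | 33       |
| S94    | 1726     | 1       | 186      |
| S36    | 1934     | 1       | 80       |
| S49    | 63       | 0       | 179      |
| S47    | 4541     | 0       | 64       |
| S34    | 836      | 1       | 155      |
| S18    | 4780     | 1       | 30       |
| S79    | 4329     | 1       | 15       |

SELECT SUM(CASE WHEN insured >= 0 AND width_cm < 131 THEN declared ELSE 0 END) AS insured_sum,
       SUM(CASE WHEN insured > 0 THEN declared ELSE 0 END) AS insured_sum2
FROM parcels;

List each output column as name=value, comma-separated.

[insured_sum: insured >= 0 AND width_cm < 131]
parcel=S86: ✓ → 4917
parcel=S53: ✓ → 1144
parcel=S94: ✗
parcel=S36: ✓ → 1934
parcel=S49: ✗
parcel=S47: ✓ → 4541
parcel=S34: ✗
parcel=S18: ✓ → 4780
parcel=S79: ✓ → 4329
insured_sum = 4917 + 1144 + 1934 + 4541 + 4780 + 4329 = 21645
—
[insured_sum2: insured > 0]
parcel=S86: ✗
parcel=S53: ✓ → 1144
parcel=S94: ✓ → 1726
parcel=S36: ✓ → 1934
parcel=S49: ✗
parcel=S47: ✗
parcel=S34: ✓ → 836
parcel=S18: ✓ → 4780
parcel=S79: ✓ → 4329
insured_sum2 = 1144 + 1726 + 1934 + 836 + 4780 + 4329 = 14749

insured_sum=21645, insured_sum2=14749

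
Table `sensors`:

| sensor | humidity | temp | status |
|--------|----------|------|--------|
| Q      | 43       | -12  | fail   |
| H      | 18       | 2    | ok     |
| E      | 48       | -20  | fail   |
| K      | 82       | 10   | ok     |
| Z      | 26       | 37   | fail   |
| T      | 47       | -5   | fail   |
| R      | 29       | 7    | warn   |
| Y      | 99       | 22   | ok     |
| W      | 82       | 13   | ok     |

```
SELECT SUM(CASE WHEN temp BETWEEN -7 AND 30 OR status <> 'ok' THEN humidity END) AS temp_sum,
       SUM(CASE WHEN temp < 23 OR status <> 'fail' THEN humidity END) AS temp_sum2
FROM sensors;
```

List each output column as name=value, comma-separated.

temp_sum=474, temp_sum2=448

[temp_sum: temp BETWEEN -7 AND 30 OR status <> 'ok']
sensor=Q: ✓ → 43
sensor=H: ✓ → 18
sensor=E: ✓ → 48
sensor=K: ✓ → 82
sensor=Z: ✓ → 26
sensor=T: ✓ → 47
sensor=R: ✓ → 29
sensor=Y: ✓ → 99
sensor=W: ✓ → 82
temp_sum = 43 + 18 + 48 + 82 + 26 + 47 + 29 + 99 + 82 = 474
—
[temp_sum2: temp < 23 OR status <> 'fail']
sensor=Q: ✓ → 43
sensor=H: ✓ → 18
sensor=E: ✓ → 48
sensor=K: ✓ → 82
sensor=Z: ✗
sensor=T: ✓ → 47
sensor=R: ✓ → 29
sensor=Y: ✓ → 99
sensor=W: ✓ → 82
temp_sum2 = 43 + 18 + 48 + 82 + 47 + 29 + 99 + 82 = 448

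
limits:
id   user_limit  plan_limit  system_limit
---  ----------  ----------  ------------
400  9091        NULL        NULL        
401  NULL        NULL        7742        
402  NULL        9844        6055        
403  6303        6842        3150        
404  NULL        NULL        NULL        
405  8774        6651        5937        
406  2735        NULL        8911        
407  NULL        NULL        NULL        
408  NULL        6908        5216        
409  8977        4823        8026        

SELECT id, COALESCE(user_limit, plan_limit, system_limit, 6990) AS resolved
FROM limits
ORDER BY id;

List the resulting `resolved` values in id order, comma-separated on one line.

id=400: user_limit=9091 → 9091
id=401: user_limit=NULL, plan_limit=NULL, system_limit=7742 → 7742
id=402: user_limit=NULL, plan_limit=9844 → 9844
id=403: user_limit=6303 → 6303
id=404: user_limit=NULL, plan_limit=NULL, system_limit=NULL, → literal 6990 → 6990
id=405: user_limit=8774 → 8774
id=406: user_limit=2735 → 2735
id=407: user_limit=NULL, plan_limit=NULL, system_limit=NULL, → literal 6990 → 6990
id=408: user_limit=NULL, plan_limit=6908 → 6908
id=409: user_limit=8977 → 8977

9091, 7742, 9844, 6303, 6990, 8774, 2735, 6990, 6908, 8977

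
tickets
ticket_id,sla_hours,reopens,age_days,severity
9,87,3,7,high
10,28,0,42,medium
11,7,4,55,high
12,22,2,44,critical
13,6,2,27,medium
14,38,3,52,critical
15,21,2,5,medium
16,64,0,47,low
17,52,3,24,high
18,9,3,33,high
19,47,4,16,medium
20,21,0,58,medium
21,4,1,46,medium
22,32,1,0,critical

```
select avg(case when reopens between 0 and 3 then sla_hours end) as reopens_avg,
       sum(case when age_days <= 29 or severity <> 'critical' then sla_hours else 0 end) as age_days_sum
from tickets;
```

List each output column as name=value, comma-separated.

[reopens_avg: reopens between 0 and 3]
ticket_id=9: ✓ → 87
ticket_id=10: ✓ → 28
ticket_id=11: ✗
ticket_id=12: ✓ → 22
ticket_id=13: ✓ → 6
ticket_id=14: ✓ → 38
ticket_id=15: ✓ → 21
ticket_id=16: ✓ → 64
ticket_id=17: ✓ → 52
ticket_id=18: ✓ → 9
ticket_id=19: ✗
ticket_id=20: ✓ → 21
ticket_id=21: ✓ → 4
ticket_id=22: ✓ → 32
reopens_avg = (87 + 28 + 22 + 6 + 38 + 21 + 64 + 52 + 9 + 21 + 4 + 32) / 12 = 32
—
[age_days_sum: age_days <= 29 or severity <> 'critical']
ticket_id=9: ✓ → 87
ticket_id=10: ✓ → 28
ticket_id=11: ✓ → 7
ticket_id=12: ✗
ticket_id=13: ✓ → 6
ticket_id=14: ✗
ticket_id=15: ✓ → 21
ticket_id=16: ✓ → 64
ticket_id=17: ✓ → 52
ticket_id=18: ✓ → 9
ticket_id=19: ✓ → 47
ticket_id=20: ✓ → 21
ticket_id=21: ✓ → 4
ticket_id=22: ✓ → 32
age_days_sum = 87 + 28 + 7 + 6 + 21 + 64 + 52 + 9 + 47 + 21 + 4 + 32 = 378

reopens_avg=32, age_days_sum=378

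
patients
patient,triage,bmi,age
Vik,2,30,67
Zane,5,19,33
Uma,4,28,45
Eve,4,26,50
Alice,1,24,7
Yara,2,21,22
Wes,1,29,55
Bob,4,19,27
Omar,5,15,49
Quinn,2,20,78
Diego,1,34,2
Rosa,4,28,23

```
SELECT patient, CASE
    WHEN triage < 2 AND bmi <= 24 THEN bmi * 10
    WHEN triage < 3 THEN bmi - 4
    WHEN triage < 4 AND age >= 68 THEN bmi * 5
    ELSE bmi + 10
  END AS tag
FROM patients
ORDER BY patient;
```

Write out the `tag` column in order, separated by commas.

240, 29, 30, 36, 25, 16, 38, 38, 26, 25, 17, 29

patient=Alice: triage < 2 AND bmi <= 24 → 240
patient=Bob: ELSE → 29
patient=Diego: triage < 3 → 30
patient=Eve: ELSE → 36
patient=Omar: ELSE → 25
patient=Quinn: triage < 3 → 16
patient=Rosa: ELSE → 38
patient=Uma: ELSE → 38
patient=Vik: triage < 3 → 26
patient=Wes: triage < 3 → 25
patient=Yara: triage < 3 → 17
patient=Zane: ELSE → 29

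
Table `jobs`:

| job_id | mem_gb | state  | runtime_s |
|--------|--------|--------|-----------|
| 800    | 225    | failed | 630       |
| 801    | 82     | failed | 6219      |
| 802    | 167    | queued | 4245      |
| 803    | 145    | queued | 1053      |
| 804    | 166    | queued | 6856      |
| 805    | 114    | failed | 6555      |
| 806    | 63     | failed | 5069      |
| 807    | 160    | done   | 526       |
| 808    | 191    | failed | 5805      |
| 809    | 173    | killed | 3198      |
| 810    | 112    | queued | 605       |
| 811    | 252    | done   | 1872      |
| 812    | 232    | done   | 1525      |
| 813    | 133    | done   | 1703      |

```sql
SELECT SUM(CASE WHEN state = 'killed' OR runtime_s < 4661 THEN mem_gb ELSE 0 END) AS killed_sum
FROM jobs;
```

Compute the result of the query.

1599

job_id=800: ✓ → 225
job_id=801: ✗
job_id=802: ✓ → 167
job_id=803: ✓ → 145
job_id=804: ✗
job_id=805: ✗
job_id=806: ✗
job_id=807: ✓ → 160
job_id=808: ✗
job_id=809: ✓ → 173
job_id=810: ✓ → 112
job_id=811: ✓ → 252
job_id=812: ✓ → 232
job_id=813: ✓ → 133
killed_sum = 225 + 167 + 145 + 160 + 173 + 112 + 252 + 232 + 133 = 1599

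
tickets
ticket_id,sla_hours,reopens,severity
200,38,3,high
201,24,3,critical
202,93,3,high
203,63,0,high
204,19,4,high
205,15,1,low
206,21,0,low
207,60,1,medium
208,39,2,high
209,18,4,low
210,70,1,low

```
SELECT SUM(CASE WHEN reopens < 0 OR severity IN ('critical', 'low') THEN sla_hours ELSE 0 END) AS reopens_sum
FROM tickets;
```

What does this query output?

ticket_id=200: ✗
ticket_id=201: ✓ → 24
ticket_id=202: ✗
ticket_id=203: ✗
ticket_id=204: ✗
ticket_id=205: ✓ → 15
ticket_id=206: ✓ → 21
ticket_id=207: ✗
ticket_id=208: ✗
ticket_id=209: ✓ → 18
ticket_id=210: ✓ → 70
reopens_sum = 24 + 15 + 21 + 18 + 70 = 148

148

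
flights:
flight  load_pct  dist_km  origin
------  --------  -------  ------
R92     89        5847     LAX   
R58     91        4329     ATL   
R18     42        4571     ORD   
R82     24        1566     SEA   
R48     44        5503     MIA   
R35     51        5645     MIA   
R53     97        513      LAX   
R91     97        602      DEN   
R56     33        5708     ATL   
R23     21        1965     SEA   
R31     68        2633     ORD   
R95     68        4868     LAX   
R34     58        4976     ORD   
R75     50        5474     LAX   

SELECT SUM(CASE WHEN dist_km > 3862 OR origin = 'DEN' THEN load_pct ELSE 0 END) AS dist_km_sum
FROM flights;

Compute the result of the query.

623

flight=R92: ✓ → 89
flight=R58: ✓ → 91
flight=R18: ✓ → 42
flight=R82: ✗
flight=R48: ✓ → 44
flight=R35: ✓ → 51
flight=R53: ✗
flight=R91: ✓ → 97
flight=R56: ✓ → 33
flight=R23: ✗
flight=R31: ✗
flight=R95: ✓ → 68
flight=R34: ✓ → 58
flight=R75: ✓ → 50
dist_km_sum = 89 + 91 + 42 + 44 + 51 + 97 + 33 + 68 + 58 + 50 = 623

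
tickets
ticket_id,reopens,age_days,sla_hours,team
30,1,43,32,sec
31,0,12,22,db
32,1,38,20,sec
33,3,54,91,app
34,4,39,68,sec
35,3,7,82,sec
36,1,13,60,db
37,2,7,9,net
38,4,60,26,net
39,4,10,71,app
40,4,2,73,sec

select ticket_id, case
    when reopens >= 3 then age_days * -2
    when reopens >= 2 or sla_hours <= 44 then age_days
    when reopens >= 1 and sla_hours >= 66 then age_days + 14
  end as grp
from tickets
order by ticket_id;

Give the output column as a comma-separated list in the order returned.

43, 12, 38, -108, -78, -14, NULL, 7, -120, -20, -4

ticket_id=30: reopens >= 2 or sla_hours <= 44 → 43
ticket_id=31: reopens >= 2 or sla_hours <= 44 → 12
ticket_id=32: reopens >= 2 or sla_hours <= 44 → 38
ticket_id=33: reopens >= 3 → -108
ticket_id=34: reopens >= 3 → -78
ticket_id=35: reopens >= 3 → -14
ticket_id=36: (no match → NULL) → NULL
ticket_id=37: reopens >= 2 or sla_hours <= 44 → 7
ticket_id=38: reopens >= 3 → -120
ticket_id=39: reopens >= 3 → -20
ticket_id=40: reopens >= 3 → -4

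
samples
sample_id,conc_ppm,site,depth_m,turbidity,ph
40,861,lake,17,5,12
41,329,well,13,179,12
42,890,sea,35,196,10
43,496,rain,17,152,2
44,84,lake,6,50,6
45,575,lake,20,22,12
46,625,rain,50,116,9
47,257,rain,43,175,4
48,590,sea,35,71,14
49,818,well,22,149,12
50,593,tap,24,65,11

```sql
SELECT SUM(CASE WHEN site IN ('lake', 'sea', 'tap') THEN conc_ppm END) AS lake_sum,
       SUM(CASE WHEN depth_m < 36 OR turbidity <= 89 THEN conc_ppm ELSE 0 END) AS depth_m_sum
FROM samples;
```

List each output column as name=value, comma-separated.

lake_sum=3593, depth_m_sum=5236

[lake_sum: site IN ('lake', 'sea', 'tap')]
sample_id=40: ✓ → 861
sample_id=41: ✗
sample_id=42: ✓ → 890
sample_id=43: ✗
sample_id=44: ✓ → 84
sample_id=45: ✓ → 575
sample_id=46: ✗
sample_id=47: ✗
sample_id=48: ✓ → 590
sample_id=49: ✗
sample_id=50: ✓ → 593
lake_sum = 861 + 890 + 84 + 575 + 590 + 593 = 3593
—
[depth_m_sum: depth_m < 36 OR turbidity <= 89]
sample_id=40: ✓ → 861
sample_id=41: ✓ → 329
sample_id=42: ✓ → 890
sample_id=43: ✓ → 496
sample_id=44: ✓ → 84
sample_id=45: ✓ → 575
sample_id=46: ✗
sample_id=47: ✗
sample_id=48: ✓ → 590
sample_id=49: ✓ → 818
sample_id=50: ✓ → 593
depth_m_sum = 861 + 329 + 890 + 496 + 84 + 575 + 590 + 818 + 593 = 5236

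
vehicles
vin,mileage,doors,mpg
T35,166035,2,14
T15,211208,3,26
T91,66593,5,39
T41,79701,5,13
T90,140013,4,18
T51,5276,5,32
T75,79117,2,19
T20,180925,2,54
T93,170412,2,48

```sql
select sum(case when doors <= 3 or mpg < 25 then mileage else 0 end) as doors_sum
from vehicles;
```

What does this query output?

1027411

vin=T35: ✓ → 166035
vin=T15: ✓ → 211208
vin=T91: ✗
vin=T41: ✓ → 79701
vin=T90: ✓ → 140013
vin=T51: ✗
vin=T75: ✓ → 79117
vin=T20: ✓ → 180925
vin=T93: ✓ → 170412
doors_sum = 166035 + 211208 + 79701 + 140013 + 79117 + 180925 + 170412 = 1027411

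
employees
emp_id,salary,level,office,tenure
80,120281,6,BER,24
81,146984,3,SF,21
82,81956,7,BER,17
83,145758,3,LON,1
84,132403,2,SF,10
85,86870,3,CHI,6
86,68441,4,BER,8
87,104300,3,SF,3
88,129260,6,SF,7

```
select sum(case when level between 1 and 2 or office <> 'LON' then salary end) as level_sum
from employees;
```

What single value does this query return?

emp_id=80: ✓ → 120281
emp_id=81: ✓ → 146984
emp_id=82: ✓ → 81956
emp_id=83: ✗
emp_id=84: ✓ → 132403
emp_id=85: ✓ → 86870
emp_id=86: ✓ → 68441
emp_id=87: ✓ → 104300
emp_id=88: ✓ → 129260
level_sum = 120281 + 146984 + 81956 + 132403 + 86870 + 68441 + 104300 + 129260 = 870495

870495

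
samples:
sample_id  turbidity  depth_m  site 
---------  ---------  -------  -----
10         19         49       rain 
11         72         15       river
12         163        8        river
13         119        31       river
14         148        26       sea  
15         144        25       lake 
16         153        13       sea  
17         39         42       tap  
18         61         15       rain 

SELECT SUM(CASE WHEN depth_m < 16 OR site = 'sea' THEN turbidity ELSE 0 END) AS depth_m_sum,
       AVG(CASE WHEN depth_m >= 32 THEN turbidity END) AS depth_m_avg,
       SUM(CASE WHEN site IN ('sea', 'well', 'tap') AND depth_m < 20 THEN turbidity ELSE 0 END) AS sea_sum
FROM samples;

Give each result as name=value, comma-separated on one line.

[depth_m_sum: depth_m < 16 OR site = 'sea']
sample_id=10: ✗
sample_id=11: ✓ → 72
sample_id=12: ✓ → 163
sample_id=13: ✗
sample_id=14: ✓ → 148
sample_id=15: ✗
sample_id=16: ✓ → 153
sample_id=17: ✗
sample_id=18: ✓ → 61
depth_m_sum = 72 + 163 + 148 + 153 + 61 = 597
—
[depth_m_avg: depth_m >= 32]
sample_id=10: ✓ → 19
sample_id=11: ✗
sample_id=12: ✗
sample_id=13: ✗
sample_id=14: ✗
sample_id=15: ✗
sample_id=16: ✗
sample_id=17: ✓ → 39
sample_id=18: ✗
depth_m_avg = (19 + 39) / 2 = 29
—
[sea_sum: site IN ('sea', 'well', 'tap') AND depth_m < 20]
sample_id=10: ✗
sample_id=11: ✗
sample_id=12: ✗
sample_id=13: ✗
sample_id=14: ✗
sample_id=15: ✗
sample_id=16: ✓ → 153
sample_id=17: ✗
sample_id=18: ✗
sea_sum = 153

depth_m_sum=597, depth_m_avg=29, sea_sum=153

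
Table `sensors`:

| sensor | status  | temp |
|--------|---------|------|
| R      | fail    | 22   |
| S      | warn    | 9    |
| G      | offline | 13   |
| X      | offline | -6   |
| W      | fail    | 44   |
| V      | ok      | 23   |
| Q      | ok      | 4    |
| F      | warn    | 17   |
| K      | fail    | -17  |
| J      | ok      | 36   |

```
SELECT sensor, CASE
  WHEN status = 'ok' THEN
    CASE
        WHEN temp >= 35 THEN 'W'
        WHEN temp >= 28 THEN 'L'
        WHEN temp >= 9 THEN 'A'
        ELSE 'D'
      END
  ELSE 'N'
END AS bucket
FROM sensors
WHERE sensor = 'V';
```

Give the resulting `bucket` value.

A

sensor = V: status=ok, temp=23.
status='ok' → inner[temp >= 9] → A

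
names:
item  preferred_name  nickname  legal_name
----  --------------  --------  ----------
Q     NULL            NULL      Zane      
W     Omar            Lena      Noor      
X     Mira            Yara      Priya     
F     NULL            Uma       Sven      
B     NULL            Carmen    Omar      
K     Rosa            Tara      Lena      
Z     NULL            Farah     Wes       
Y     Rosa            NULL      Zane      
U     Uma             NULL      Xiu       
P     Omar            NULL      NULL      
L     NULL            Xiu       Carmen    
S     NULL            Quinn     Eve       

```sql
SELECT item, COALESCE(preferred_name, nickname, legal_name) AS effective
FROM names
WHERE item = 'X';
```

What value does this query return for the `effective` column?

item = X: preferred_name=Mira, nickname=Yara, legal_name=Priya.
preferred_name=Mira → Mira

Mira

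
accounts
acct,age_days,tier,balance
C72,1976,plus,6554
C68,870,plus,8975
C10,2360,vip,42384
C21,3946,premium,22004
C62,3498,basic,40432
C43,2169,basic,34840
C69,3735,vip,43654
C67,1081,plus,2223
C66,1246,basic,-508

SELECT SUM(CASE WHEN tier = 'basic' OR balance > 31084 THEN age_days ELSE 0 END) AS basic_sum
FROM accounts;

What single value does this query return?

13008

acct=C72: ✗
acct=C68: ✗
acct=C10: ✓ → 2360
acct=C21: ✗
acct=C62: ✓ → 3498
acct=C43: ✓ → 2169
acct=C69: ✓ → 3735
acct=C67: ✗
acct=C66: ✓ → 1246
basic_sum = 2360 + 3498 + 2169 + 3735 + 1246 = 13008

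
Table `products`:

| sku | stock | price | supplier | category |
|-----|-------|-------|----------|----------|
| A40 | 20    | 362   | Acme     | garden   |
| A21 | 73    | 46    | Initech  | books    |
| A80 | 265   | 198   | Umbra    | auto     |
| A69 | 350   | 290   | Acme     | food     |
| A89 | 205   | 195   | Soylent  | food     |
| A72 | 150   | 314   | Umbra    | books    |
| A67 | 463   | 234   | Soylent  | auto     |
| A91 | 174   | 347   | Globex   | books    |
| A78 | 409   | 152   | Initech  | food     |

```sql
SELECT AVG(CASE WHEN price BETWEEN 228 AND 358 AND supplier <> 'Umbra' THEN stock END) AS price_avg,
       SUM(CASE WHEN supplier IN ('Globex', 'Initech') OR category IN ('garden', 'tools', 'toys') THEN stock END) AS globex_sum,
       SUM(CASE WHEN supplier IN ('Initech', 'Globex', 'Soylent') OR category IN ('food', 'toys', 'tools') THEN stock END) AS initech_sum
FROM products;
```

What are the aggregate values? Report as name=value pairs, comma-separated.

price_avg=329, globex_sum=676, initech_sum=1674

[price_avg: price BETWEEN 228 AND 358 AND supplier <> 'Umbra']
sku=A40: ✗
sku=A21: ✗
sku=A80: ✗
sku=A69: ✓ → 350
sku=A89: ✗
sku=A72: ✗
sku=A67: ✓ → 463
sku=A91: ✓ → 174
sku=A78: ✗
price_avg = (350 + 463 + 174) / 3 = 329
—
[globex_sum: supplier IN ('Globex', 'Initech') OR category IN ('garden', 'tools', 'toys')]
sku=A40: ✓ → 20
sku=A21: ✓ → 73
sku=A80: ✗
sku=A69: ✗
sku=A89: ✗
sku=A72: ✗
sku=A67: ✗
sku=A91: ✓ → 174
sku=A78: ✓ → 409
globex_sum = 20 + 73 + 174 + 409 = 676
—
[initech_sum: supplier IN ('Initech', 'Globex', 'Soylent') OR category IN ('food', 'toys', 'tools')]
sku=A40: ✗
sku=A21: ✓ → 73
sku=A80: ✗
sku=A69: ✓ → 350
sku=A89: ✓ → 205
sku=A72: ✗
sku=A67: ✓ → 463
sku=A91: ✓ → 174
sku=A78: ✓ → 409
initech_sum = 73 + 350 + 205 + 463 + 174 + 409 = 1674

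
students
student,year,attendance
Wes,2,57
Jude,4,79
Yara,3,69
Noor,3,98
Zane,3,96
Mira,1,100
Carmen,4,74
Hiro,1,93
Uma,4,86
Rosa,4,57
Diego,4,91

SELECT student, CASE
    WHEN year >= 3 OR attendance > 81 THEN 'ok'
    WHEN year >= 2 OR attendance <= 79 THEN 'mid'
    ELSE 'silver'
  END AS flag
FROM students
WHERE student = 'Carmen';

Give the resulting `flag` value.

ok

student = Carmen: year=4, attendance=74.
year >= 3 OR attendance > 81 → true → ok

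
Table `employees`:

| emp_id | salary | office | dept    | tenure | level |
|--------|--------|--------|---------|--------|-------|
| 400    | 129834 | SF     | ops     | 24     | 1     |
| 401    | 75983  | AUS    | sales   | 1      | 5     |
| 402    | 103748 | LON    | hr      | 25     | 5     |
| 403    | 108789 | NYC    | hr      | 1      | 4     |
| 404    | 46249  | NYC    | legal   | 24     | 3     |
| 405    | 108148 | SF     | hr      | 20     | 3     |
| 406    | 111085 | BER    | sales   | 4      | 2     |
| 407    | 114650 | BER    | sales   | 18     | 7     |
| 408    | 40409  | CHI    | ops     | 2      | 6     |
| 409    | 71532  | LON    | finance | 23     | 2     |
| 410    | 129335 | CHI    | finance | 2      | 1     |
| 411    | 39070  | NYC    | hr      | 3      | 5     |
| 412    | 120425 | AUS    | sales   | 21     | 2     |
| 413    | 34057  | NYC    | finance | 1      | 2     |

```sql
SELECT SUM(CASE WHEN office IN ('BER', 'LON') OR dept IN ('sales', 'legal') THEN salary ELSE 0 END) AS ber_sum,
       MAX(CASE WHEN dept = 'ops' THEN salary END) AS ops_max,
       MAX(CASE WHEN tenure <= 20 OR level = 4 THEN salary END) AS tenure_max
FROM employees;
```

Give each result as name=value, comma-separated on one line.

ber_sum=643672, ops_max=129834, tenure_max=129335

[ber_sum: office IN ('BER', 'LON') OR dept IN ('sales', 'legal')]
emp_id=400: ✗
emp_id=401: ✓ → 75983
emp_id=402: ✓ → 103748
emp_id=403: ✗
emp_id=404: ✓ → 46249
emp_id=405: ✗
emp_id=406: ✓ → 111085
emp_id=407: ✓ → 114650
emp_id=408: ✗
emp_id=409: ✓ → 71532
emp_id=410: ✗
emp_id=411: ✗
emp_id=412: ✓ → 120425
emp_id=413: ✗
ber_sum = 75983 + 103748 + 46249 + 111085 + 114650 + 71532 + 120425 = 643672
—
[ops_max: dept = 'ops']
emp_id=400: ✓ → 129834
emp_id=401: ✗
emp_id=402: ✗
emp_id=403: ✗
emp_id=404: ✗
emp_id=405: ✗
emp_id=406: ✗
emp_id=407: ✗
emp_id=408: ✓ → 40409
emp_id=409: ✗
emp_id=410: ✗
emp_id=411: ✗
emp_id=412: ✗
emp_id=413: ✗
ops_max = MAX(129834, 40409) = 129834
—
[tenure_max: tenure <= 20 OR level = 4]
emp_id=400: ✗
emp_id=401: ✓ → 75983
emp_id=402: ✗
emp_id=403: ✓ → 108789
emp_id=404: ✗
emp_id=405: ✓ → 108148
emp_id=406: ✓ → 111085
emp_id=407: ✓ → 114650
emp_id=408: ✓ → 40409
emp_id=409: ✗
emp_id=410: ✓ → 129335
emp_id=411: ✓ → 39070
emp_id=412: ✗
emp_id=413: ✓ → 34057
tenure_max = MAX(75983, 108789, 108148, 111085, 114650, 40409, 129335, 39070, 34057) = 129335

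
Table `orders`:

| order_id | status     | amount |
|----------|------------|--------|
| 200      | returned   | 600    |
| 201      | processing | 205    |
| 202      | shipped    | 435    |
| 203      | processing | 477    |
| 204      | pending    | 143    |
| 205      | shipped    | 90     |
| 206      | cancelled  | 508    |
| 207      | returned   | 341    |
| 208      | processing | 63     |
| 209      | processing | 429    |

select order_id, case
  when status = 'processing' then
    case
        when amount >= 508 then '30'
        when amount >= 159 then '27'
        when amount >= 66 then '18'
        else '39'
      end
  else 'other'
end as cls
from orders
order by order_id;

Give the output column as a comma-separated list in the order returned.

other, 27, other, 27, other, other, other, other, 39, 27

order_id=200: status='returned' → outer ELSE → other
order_id=201: status='processing' → inner[amount >= 159] → 27
order_id=202: status='shipped' → outer ELSE → other
order_id=203: status='processing' → inner[amount >= 159] → 27
order_id=204: status='pending' → outer ELSE → other
order_id=205: status='shipped' → outer ELSE → other
order_id=206: status='cancelled' → outer ELSE → other
order_id=207: status='returned' → outer ELSE → other
order_id=208: status='processing' → inner[ELSE] → 39
order_id=209: status='processing' → inner[amount >= 159] → 27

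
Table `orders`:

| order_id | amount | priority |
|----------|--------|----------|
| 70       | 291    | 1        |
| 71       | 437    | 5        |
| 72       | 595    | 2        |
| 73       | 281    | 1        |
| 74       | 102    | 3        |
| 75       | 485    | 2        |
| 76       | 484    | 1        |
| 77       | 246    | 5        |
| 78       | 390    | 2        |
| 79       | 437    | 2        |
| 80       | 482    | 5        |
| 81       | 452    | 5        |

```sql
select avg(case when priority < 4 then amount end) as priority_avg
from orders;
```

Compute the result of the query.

383.125

order_id=70: ✓ → 291
order_id=71: ✗
order_id=72: ✓ → 595
order_id=73: ✓ → 281
order_id=74: ✓ → 102
order_id=75: ✓ → 485
order_id=76: ✓ → 484
order_id=77: ✗
order_id=78: ✓ → 390
order_id=79: ✓ → 437
order_id=80: ✗
order_id=81: ✗
priority_avg = (291 + 595 + 281 + 102 + 485 + 484 + 390 + 437) / 8 = 383.125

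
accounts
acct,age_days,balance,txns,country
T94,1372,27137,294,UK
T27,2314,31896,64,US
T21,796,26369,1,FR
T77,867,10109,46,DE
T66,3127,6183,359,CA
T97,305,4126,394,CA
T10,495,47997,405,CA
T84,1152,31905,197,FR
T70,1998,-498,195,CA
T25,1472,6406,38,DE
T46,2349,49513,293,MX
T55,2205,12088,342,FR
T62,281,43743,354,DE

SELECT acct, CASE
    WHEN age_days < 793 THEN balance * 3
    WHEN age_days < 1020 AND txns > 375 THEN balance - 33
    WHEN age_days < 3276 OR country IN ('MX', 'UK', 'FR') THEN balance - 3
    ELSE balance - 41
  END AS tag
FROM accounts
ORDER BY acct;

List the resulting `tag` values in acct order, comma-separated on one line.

143991, 26366, 6403, 31893, 49510, 12085, 131229, 6180, -501, 10106, 31902, 27134, 12378

acct=T10: age_days < 793 → 143991
acct=T21: age_days < 3276 OR country IN ('MX', 'UK', 'FR') → 26366
acct=T25: age_days < 3276 OR country IN ('MX', 'UK', 'FR') → 6403
acct=T27: age_days < 3276 OR country IN ('MX', 'UK', 'FR') → 31893
acct=T46: age_days < 3276 OR country IN ('MX', 'UK', 'FR') → 49510
acct=T55: age_days < 3276 OR country IN ('MX', 'UK', 'FR') → 12085
acct=T62: age_days < 793 → 131229
acct=T66: age_days < 3276 OR country IN ('MX', 'UK', 'FR') → 6180
acct=T70: age_days < 3276 OR country IN ('MX', 'UK', 'FR') → -501
acct=T77: age_days < 3276 OR country IN ('MX', 'UK', 'FR') → 10106
acct=T84: age_days < 3276 OR country IN ('MX', 'UK', 'FR') → 31902
acct=T94: age_days < 3276 OR country IN ('MX', 'UK', 'FR') → 27134
acct=T97: age_days < 793 → 12378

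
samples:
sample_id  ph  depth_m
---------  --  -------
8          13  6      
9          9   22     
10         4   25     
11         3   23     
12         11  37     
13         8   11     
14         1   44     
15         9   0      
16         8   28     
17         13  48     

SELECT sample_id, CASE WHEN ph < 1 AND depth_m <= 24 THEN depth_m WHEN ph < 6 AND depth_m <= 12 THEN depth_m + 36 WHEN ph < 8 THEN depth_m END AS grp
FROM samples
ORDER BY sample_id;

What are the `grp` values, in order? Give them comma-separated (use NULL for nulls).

NULL, NULL, 25, 23, NULL, NULL, 44, NULL, NULL, NULL

sample_id=8: (no match → NULL) → NULL
sample_id=9: (no match → NULL) → NULL
sample_id=10: ph < 8 → 25
sample_id=11: ph < 8 → 23
sample_id=12: (no match → NULL) → NULL
sample_id=13: (no match → NULL) → NULL
sample_id=14: ph < 8 → 44
sample_id=15: (no match → NULL) → NULL
sample_id=16: (no match → NULL) → NULL
sample_id=17: (no match → NULL) → NULL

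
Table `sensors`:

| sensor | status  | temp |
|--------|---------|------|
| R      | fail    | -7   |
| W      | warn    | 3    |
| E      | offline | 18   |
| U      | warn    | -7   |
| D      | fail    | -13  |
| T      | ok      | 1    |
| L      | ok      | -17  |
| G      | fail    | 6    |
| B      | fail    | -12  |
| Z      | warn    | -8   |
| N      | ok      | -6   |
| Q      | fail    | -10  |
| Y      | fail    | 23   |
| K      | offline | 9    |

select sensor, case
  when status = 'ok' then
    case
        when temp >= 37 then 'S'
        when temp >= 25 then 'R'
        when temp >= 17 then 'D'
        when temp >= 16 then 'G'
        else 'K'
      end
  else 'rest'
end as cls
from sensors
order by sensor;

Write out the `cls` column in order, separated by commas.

rest, rest, rest, rest, rest, K, K, rest, rest, K, rest, rest, rest, rest

sensor=B: status='fail' → outer ELSE → rest
sensor=D: status='fail' → outer ELSE → rest
sensor=E: status='offline' → outer ELSE → rest
sensor=G: status='fail' → outer ELSE → rest
sensor=K: status='offline' → outer ELSE → rest
sensor=L: status='ok' → inner[ELSE] → K
sensor=N: status='ok' → inner[ELSE] → K
sensor=Q: status='fail' → outer ELSE → rest
sensor=R: status='fail' → outer ELSE → rest
sensor=T: status='ok' → inner[ELSE] → K
sensor=U: status='warn' → outer ELSE → rest
sensor=W: status='warn' → outer ELSE → rest
sensor=Y: status='fail' → outer ELSE → rest
sensor=Z: status='warn' → outer ELSE → rest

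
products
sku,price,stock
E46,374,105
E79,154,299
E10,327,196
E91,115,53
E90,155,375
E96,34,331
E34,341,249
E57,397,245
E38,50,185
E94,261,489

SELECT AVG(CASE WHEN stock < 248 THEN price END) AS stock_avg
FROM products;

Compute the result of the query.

252.6

sku=E46: ✓ → 374
sku=E79: ✗
sku=E10: ✓ → 327
sku=E91: ✓ → 115
sku=E90: ✗
sku=E96: ✗
sku=E34: ✗
sku=E57: ✓ → 397
sku=E38: ✓ → 50
sku=E94: ✗
stock_avg = (374 + 327 + 115 + 397 + 50) / 5 = 252.6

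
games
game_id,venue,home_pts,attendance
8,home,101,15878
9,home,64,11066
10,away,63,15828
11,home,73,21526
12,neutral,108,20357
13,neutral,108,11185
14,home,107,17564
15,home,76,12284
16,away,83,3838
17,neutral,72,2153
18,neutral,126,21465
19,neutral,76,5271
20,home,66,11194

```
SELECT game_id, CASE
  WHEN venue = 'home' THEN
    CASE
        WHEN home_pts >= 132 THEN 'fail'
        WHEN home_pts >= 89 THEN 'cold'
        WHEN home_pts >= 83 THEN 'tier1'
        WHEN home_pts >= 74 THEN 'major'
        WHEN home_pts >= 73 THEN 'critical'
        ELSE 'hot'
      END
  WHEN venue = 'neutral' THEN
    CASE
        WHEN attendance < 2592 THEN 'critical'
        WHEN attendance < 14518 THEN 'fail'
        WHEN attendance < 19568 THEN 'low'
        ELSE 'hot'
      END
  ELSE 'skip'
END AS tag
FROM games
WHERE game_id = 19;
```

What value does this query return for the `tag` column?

fail

game_id = 19: venue=neutral, home_pts=76, attendance=5271.
venue='neutral' → inner[attendance < 14518] → fail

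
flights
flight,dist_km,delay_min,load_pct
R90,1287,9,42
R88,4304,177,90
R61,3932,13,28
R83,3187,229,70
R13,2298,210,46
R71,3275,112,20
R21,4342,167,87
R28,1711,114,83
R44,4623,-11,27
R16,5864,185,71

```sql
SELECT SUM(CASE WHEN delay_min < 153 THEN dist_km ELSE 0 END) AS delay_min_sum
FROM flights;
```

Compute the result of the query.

14828

flight=R90: ✓ → 1287
flight=R88: ✗
flight=R61: ✓ → 3932
flight=R83: ✗
flight=R13: ✗
flight=R71: ✓ → 3275
flight=R21: ✗
flight=R28: ✓ → 1711
flight=R44: ✓ → 4623
flight=R16: ✗
delay_min_sum = 1287 + 3932 + 3275 + 1711 + 4623 = 14828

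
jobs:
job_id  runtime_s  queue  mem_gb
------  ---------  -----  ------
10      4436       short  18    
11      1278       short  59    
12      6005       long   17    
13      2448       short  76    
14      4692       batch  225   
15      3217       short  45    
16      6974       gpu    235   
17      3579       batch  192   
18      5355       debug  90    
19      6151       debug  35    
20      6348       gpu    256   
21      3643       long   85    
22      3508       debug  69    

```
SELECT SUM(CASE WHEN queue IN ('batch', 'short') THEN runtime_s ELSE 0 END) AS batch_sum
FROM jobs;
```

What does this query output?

job_id=10: ✓ → 4436
job_id=11: ✓ → 1278
job_id=12: ✗
job_id=13: ✓ → 2448
job_id=14: ✓ → 4692
job_id=15: ✓ → 3217
job_id=16: ✗
job_id=17: ✓ → 3579
job_id=18: ✗
job_id=19: ✗
job_id=20: ✗
job_id=21: ✗
job_id=22: ✗
batch_sum = 4436 + 1278 + 2448 + 4692 + 3217 + 3579 = 19650

19650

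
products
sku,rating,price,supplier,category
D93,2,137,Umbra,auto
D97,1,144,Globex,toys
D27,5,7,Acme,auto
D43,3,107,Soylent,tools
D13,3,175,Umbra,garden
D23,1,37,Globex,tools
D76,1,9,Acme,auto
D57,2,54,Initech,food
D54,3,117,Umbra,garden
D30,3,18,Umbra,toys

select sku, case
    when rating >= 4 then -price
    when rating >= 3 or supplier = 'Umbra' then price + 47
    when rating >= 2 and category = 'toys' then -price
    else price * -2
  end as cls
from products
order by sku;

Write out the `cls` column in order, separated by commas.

222, -74, -7, 65, 154, 164, -108, -18, 184, -288

sku=D13: rating >= 3 or supplier = 'Umbra' → 222
sku=D23: ELSE → -74
sku=D27: rating >= 4 → -7
sku=D30: rating >= 3 or supplier = 'Umbra' → 65
sku=D43: rating >= 3 or supplier = 'Umbra' → 154
sku=D54: rating >= 3 or supplier = 'Umbra' → 164
sku=D57: ELSE → -108
sku=D76: ELSE → -18
sku=D93: rating >= 3 or supplier = 'Umbra' → 184
sku=D97: ELSE → -288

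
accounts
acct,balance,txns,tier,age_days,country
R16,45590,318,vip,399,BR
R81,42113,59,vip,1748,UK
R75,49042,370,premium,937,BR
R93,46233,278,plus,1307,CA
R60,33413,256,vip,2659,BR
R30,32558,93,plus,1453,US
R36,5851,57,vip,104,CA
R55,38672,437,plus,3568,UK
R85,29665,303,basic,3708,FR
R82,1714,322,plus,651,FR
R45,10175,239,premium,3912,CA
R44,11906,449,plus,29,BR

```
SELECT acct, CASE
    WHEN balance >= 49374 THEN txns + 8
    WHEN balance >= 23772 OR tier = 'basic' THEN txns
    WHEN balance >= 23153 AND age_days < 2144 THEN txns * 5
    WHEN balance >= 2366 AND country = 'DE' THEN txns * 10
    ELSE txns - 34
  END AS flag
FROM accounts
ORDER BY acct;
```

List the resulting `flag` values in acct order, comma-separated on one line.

acct=R16: balance >= 23772 OR tier = 'basic' → 318
acct=R30: balance >= 23772 OR tier = 'basic' → 93
acct=R36: ELSE → 23
acct=R44: ELSE → 415
acct=R45: ELSE → 205
acct=R55: balance >= 23772 OR tier = 'basic' → 437
acct=R60: balance >= 23772 OR tier = 'basic' → 256
acct=R75: balance >= 23772 OR tier = 'basic' → 370
acct=R81: balance >= 23772 OR tier = 'basic' → 59
acct=R82: ELSE → 288
acct=R85: balance >= 23772 OR tier = 'basic' → 303
acct=R93: balance >= 23772 OR tier = 'basic' → 278

318, 93, 23, 415, 205, 437, 256, 370, 59, 288, 303, 278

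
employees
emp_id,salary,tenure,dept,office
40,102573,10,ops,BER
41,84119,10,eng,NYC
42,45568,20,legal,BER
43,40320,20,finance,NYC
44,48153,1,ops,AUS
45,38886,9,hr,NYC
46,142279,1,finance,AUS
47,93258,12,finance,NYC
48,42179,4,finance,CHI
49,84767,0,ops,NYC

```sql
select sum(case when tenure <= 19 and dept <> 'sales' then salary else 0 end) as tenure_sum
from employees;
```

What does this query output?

636214

emp_id=40: ✓ → 102573
emp_id=41: ✓ → 84119
emp_id=42: ✗
emp_id=43: ✗
emp_id=44: ✓ → 48153
emp_id=45: ✓ → 38886
emp_id=46: ✓ → 142279
emp_id=47: ✓ → 93258
emp_id=48: ✓ → 42179
emp_id=49: ✓ → 84767
tenure_sum = 102573 + 84119 + 48153 + 38886 + 142279 + 93258 + 42179 + 84767 = 636214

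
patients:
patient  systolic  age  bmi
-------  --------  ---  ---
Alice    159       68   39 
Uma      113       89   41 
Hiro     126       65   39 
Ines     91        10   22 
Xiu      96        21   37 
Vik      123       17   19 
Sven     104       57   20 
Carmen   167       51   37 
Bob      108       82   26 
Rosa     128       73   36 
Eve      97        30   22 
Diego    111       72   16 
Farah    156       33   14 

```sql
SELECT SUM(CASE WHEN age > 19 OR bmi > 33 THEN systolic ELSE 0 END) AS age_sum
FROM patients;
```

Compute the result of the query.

patient=Alice: ✓ → 159
patient=Uma: ✓ → 113
patient=Hiro: ✓ → 126
patient=Ines: ✗
patient=Xiu: ✓ → 96
patient=Vik: ✗
patient=Sven: ✓ → 104
patient=Carmen: ✓ → 167
patient=Bob: ✓ → 108
patient=Rosa: ✓ → 128
patient=Eve: ✓ → 97
patient=Diego: ✓ → 111
patient=Farah: ✓ → 156
age_sum = 159 + 113 + 126 + 96 + 104 + 167 + 108 + 128 + 97 + 111 + 156 = 1365

1365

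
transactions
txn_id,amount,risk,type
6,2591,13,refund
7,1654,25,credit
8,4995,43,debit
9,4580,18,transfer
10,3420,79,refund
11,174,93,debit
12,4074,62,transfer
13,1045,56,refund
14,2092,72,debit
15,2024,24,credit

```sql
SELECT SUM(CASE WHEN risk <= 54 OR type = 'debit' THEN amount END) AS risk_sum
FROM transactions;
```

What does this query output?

18110

txn_id=6: ✓ → 2591
txn_id=7: ✓ → 1654
txn_id=8: ✓ → 4995
txn_id=9: ✓ → 4580
txn_id=10: ✗
txn_id=11: ✓ → 174
txn_id=12: ✗
txn_id=13: ✗
txn_id=14: ✓ → 2092
txn_id=15: ✓ → 2024
risk_sum = 2591 + 1654 + 4995 + 4580 + 174 + 2092 + 2024 = 18110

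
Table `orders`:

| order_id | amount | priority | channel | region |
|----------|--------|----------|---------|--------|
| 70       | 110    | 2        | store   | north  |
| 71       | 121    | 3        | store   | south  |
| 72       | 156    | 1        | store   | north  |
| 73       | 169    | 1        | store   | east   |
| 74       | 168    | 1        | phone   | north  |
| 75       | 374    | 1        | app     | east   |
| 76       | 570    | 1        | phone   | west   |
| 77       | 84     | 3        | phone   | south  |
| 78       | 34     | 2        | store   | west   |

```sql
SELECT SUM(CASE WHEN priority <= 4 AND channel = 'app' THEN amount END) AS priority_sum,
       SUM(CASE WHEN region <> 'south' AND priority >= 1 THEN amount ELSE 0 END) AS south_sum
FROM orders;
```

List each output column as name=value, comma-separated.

[priority_sum: priority <= 4 AND channel = 'app']
order_id=70: ✗
order_id=71: ✗
order_id=72: ✗
order_id=73: ✗
order_id=74: ✗
order_id=75: ✓ → 374
order_id=76: ✗
order_id=77: ✗
order_id=78: ✗
priority_sum = 374
—
[south_sum: region <> 'south' AND priority >= 1]
order_id=70: ✓ → 110
order_id=71: ✗
order_id=72: ✓ → 156
order_id=73: ✓ → 169
order_id=74: ✓ → 168
order_id=75: ✓ → 374
order_id=76: ✓ → 570
order_id=77: ✗
order_id=78: ✓ → 34
south_sum = 110 + 156 + 169 + 168 + 374 + 570 + 34 = 1581

priority_sum=374, south_sum=1581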